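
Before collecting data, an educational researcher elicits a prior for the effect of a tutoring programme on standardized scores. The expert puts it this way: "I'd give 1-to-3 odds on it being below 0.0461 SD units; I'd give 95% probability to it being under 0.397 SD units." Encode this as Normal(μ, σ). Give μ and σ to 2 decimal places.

The p-quantile of Normal(μ,σ) is μ + z_p·σ, with z_{0.25} = -0.6745 and z_{0.95} = 1.645.
Eliminate σ: μ = (z₂·x₁ − z₁·x₂)/(z₂ − z₁) = (1.645·0.0461 − (-0.6745)·0.397)/2.319 = 0.15.
Then σ = (x₂ − x₁)/(z₂ − z₁) = (0.397 − 0.0461)/2.319 = 0.15.

μ = 0.15, σ = 0.15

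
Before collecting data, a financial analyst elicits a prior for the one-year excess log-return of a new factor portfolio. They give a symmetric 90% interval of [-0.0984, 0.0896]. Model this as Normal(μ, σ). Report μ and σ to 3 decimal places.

A symmetric 90% interval runs μ ± z·σ with z = 1.645.
Half-width = 0.094, so σ = 0.094/1.645 = 0.057.
μ is the interval midpoint, -0.004.

μ = -0.004, σ = 0.057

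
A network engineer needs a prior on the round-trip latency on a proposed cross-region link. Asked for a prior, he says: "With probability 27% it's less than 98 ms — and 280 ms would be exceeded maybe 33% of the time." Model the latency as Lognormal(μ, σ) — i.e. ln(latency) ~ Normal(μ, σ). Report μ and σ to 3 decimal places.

If T ~ Lognormal(μ,σ) then ln T ~ Normal(μ,σ), so the p-quantile of ln T is μ + z_p·σ.
ln(98) = 4.585 and ln(280) = 5.635; z_{0.27} = -0.6128, z_{0.67} = 0.4399.
σ = (5.635 − 4.585)/(0.4399 − (-0.6128)) = 0.997.
μ = 4.585 − (-0.6128)·0.997 = 5.196.

μ ≈ 5.196, σ ≈ 0.997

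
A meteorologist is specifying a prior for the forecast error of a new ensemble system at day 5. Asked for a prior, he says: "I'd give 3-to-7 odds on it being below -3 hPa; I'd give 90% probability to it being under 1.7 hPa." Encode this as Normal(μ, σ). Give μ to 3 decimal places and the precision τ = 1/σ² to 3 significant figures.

The p-quantile of Normal(μ,σ) is μ + z_p·σ, with z_{0.3} = -0.5244 and z_{0.9} = 1.282.
Eliminate σ: μ = (z₂·x₁ − z₁·x₂)/(z₂ − z₁) = (1.282·-3 − (-0.5244)·1.7)/1.806 = -1.635.
Then σ = (x₂ − x₁)/(z₂ − z₁) = (1.7 − -3)/1.806 = 2.603.
Precision τ = 1/σ² = 1/2.603² = 0.148.

μ = -1.635, τ = 0.148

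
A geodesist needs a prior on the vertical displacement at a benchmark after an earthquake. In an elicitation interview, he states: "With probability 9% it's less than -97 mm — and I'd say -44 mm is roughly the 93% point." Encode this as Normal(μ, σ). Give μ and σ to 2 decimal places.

μ = -71.77, σ = 18.82

For Normal(μ,σ), the p-quantile is μ + z_p·σ. Here z_{0.09} = -1.341, z_{0.93} = 1.476.
So -97 = μ − 1.341σ and -44 = μ + 1.476σ.
Subtracting: σ = (-44 − -97)/(1.476 − (-1.341)) = 18.82.
Then μ = -97 − (-1.341)·18.82 = -71.77.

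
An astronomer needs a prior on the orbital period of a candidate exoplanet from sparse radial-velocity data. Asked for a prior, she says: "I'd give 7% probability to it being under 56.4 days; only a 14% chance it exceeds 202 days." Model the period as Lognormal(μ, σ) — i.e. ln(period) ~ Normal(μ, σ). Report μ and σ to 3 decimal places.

μ ≈ 4.769, σ ≈ 0.499

If T ~ Lognormal(μ,σ) then ln T ~ Normal(μ,σ), so the p-quantile of ln T is μ + z_p·σ.
ln(56.4) = 4.032 and ln(202) = 5.308; z_{0.07} = -1.476, z_{0.86} = 1.08.
σ = (5.308 − 4.032)/(1.08 − (-1.476)) = 0.499.
μ = 4.032 − (-1.476)·0.499 = 4.769.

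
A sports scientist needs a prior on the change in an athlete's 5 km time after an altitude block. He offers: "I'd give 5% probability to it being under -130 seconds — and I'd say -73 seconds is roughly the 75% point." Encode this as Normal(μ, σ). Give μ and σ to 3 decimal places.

μ = -89.576, σ = 24.576

The p-quantile of Normal(μ,σ) is μ + z_p·σ, with z_{0.05} = -1.645 and z_{0.75} = 0.6745.
Eliminate σ: μ = (z₂·x₁ − z₁·x₂)/(z₂ − z₁) = (0.6745·-130 − (-1.645)·-73)/2.319 = -89.576.
Then σ = (x₂ − x₁)/(z₂ − z₁) = (-73 − -130)/2.319 = 24.576.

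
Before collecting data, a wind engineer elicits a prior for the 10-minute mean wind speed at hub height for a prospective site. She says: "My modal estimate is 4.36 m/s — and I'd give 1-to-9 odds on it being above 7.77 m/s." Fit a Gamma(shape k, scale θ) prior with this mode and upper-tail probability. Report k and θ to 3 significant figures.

Gamma(k,θ) with k>1 has mode (k−1)θ, so θ = 4.36/(k−1).
Need P(X < 7.77) = 0.9 with θ tied to k this way. Start at k = 2, θ = 4.36: P(X<7.77) ≈ 0.532.
Too low — raise k to concentrate. Iterating converges to k ≈ 6.7.
Then θ = 4.36/(6.7−1) ≈ 0.765.

k ≈ 6.7, θ ≈ 0.765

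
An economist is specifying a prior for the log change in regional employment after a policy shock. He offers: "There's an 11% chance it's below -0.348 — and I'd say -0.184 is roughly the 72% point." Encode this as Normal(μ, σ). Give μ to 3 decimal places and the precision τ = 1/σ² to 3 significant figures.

For Normal(μ,σ), the p-quantile is μ + z_p·σ. Here z_{0.11} = -1.227, z_{0.72} = 0.5828.
So -0.348 = μ − 1.227σ and -0.184 = μ + 0.5828σ.
Subtracting: σ = (-0.184 − -0.348)/(0.5828 − (-1.227)) = 0.091.
Then μ = -0.348 − (-1.227)·0.091 = -0.237.
Precision τ = 1/σ² = 1/0.09064² = 122.

μ = -0.237, τ = 122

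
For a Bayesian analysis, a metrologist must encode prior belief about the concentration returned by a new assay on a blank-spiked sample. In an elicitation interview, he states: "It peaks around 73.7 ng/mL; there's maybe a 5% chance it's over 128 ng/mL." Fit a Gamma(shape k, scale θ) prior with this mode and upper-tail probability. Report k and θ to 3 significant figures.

k ≈ 10.2, θ ≈ 8.05

Gamma(k,θ) with k>1 has mode (k−1)θ, so θ = 73.7/(k−1).
Need P(X < 128) = 0.95 with θ tied to k this way. Start at k = 2, θ = 73.7: P(X<128) ≈ 0.518.
Too low — raise k to concentrate. Iterating converges to k ≈ 10.2.
Then θ = 73.7/(10.2−1) ≈ 8.05.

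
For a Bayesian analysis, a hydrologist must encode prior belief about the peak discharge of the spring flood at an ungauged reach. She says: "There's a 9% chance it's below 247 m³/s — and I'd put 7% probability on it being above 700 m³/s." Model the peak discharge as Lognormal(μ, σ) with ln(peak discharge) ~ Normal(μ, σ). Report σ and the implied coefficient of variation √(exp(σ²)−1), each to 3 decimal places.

σ ≈ 0.370, CV ≈ 0.383

If T ~ Lognormal(μ,σ) then ln T ~ Normal(μ,σ), so the p-quantile of ln T is μ + z_p·σ.
ln(247) = 5.509 and ln(700) = 6.551; z_{0.09} = -1.341, z_{0.93} = 1.476.
σ = (6.551 − 5.509)/(1.476 − (-1.341)) = 0.370.
μ = 5.509 − (-1.341)·0.370 = 6.005.
CV = √(exp(σ²)−1) = √(exp(0.1368)−1) = 0.383.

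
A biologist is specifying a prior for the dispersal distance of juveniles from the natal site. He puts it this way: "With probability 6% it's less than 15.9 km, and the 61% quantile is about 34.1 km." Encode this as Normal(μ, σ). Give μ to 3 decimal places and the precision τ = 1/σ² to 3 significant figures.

μ = 31.328, τ = 0.0102

For Normal(μ,σ), the p-quantile is μ + z_p·σ. Here z_{0.06} = -1.555, z_{0.61} = 0.2793.
So 15.9 = μ − 1.555σ and 34.1 = μ + 0.2793σ.
Subtracting: σ = (34.1 − 15.9)/(0.2793 − (-1.555)) = 9.923.
Then μ = 15.9 − (-1.555)·9.923 = 31.328.
Precision τ = 1/σ² = 1/9.923² = 0.0102.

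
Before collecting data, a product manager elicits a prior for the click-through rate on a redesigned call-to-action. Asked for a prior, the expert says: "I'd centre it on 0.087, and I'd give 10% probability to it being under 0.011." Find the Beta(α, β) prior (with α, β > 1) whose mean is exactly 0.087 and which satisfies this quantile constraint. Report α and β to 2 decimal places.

With mean 0.087 fixed, write α = 0.087s, β = 0.913s where s = α+β.
Need P(θ < 0.011) = 0.1 under Beta(0.087s, 0.913s). Normal approximation: (q−m)/√(m(1−m)/s) ≈ z_{0.1} = -1.28, so s ≈ 0.087·0.913·(-1.28)²/(0.011−0.087)² = 22.6.
At s = 22.6: P(θ<0.011) ≈ 0.025. Adjusting to match 0.1 gives s ≈ 12.15.
So α = 0.087·12.15 ≈ 1.06, β = 0.913·12.15 ≈ 11.09.

α ≈ 1.06, β ≈ 11.09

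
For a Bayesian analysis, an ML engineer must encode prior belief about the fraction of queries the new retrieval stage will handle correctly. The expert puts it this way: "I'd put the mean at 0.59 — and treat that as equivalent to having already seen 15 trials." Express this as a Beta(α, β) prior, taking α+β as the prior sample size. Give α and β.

α = 8.85, β = 6.15

Under the effective-sample-size interpretation, Beta(α, β) has prior mean α/(α+β) and prior sample size α+β.
So α+β = 15 and α/(α+β) = 0.59, giving α = 0.59·15 = 8.85 and β = 15 − 8.85 = 6.15.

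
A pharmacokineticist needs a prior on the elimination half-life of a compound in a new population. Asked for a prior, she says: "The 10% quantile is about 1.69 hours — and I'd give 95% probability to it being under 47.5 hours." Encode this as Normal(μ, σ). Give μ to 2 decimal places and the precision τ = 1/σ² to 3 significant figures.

The p-quantile of Normal(μ,σ) is μ + z_p·σ, with z_{0.1} = -1.282 and z_{0.95} = 1.645.
Eliminate σ: μ = (z₂·x₁ − z₁·x₂)/(z₂ − z₁) = (1.645·1.69 − (-1.282)·47.5)/2.926 = 21.75.
Then σ = (x₂ − x₁)/(z₂ − z₁) = (47.5 − 1.69)/2.926 = 15.65.
Precision τ = 1/σ² = 1/15.65² = 0.00408.

μ = 21.75, τ = 0.00408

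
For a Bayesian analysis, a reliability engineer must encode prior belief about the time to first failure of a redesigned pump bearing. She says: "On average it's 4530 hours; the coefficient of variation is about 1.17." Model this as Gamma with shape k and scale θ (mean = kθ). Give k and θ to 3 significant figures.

For Gamma(k, scale θ): mean = kθ, variance = kθ², so CV = 1/√k.
CV = 1.17, hence k = 1/CV² = 0.731.
Then θ = mean/k = 4530/0.731 = 6200.

k ≈ 0.731, θ ≈ 6200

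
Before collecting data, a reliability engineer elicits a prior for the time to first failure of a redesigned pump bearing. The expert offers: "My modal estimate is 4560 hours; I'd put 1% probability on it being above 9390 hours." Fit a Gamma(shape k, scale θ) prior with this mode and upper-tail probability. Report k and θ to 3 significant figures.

k ≈ 10.4, θ ≈ 487

Gamma(k,θ) with k>1 has mode (k−1)θ, so θ = 4560/(k−1).
Need P(X < 9390) = 0.99 with θ tied to k this way. Start at k = 2, θ = 4560: P(X<9390) ≈ 0.610.
Too low — raise k to concentrate. Iterating converges to k ≈ 10.4.
Then θ = 4560/(10.4−1) ≈ 487.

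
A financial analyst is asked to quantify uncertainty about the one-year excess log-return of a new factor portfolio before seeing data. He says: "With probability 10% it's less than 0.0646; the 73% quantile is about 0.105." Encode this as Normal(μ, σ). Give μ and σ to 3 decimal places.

μ = 0.092, σ = 0.021

For Normal(μ,σ), the p-quantile is μ + z_p·σ. Here z_{0.1} = -1.282, z_{0.73} = 0.6128.
So 0.0646 = μ − 1.282σ and 0.105 = μ + 0.6128σ.
Subtracting: σ = (0.105 − 0.0646)/(0.6128 − (-1.282)) = 0.021.
Then μ = 0.0646 − (-1.282)·0.021 = 0.092.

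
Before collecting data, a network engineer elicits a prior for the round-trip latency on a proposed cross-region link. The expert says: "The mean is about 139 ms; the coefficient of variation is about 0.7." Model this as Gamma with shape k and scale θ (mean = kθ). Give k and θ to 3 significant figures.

For Gamma(k, scale θ): mean = kθ, variance = kθ², so CV = 1/√k.
CV = 0.7, hence k = 1/CV² = 2.04.
Then θ = mean/k = 139/2.04 = 68.1.

k ≈ 2.04, θ ≈ 68.1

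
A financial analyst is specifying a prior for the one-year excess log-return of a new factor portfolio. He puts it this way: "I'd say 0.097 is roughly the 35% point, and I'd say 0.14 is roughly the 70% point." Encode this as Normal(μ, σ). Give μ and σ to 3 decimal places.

For Normal(μ,σ), the p-quantile is μ + z_p·σ. Here z_{0.35} = -0.3853, z_{0.7} = 0.5244.
So 0.097 = μ − 0.3853σ and 0.14 = μ + 0.5244σ.
Subtracting: σ = (0.14 − 0.097)/(0.5244 − (-0.3853)) = 0.047.
Then μ = 0.097 − (-0.3853)·0.047 = 0.115.

μ = 0.115, σ = 0.047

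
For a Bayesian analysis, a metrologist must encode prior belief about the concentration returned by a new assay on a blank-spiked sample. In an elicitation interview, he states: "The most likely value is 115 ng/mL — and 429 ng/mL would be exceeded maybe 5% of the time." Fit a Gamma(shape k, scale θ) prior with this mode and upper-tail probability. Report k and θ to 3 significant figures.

k ≈ 2.47, θ ≈ 78.1

Gamma(k,θ) with k>1 has mode (k−1)θ, so θ = 115/(k−1).
Need P(X < 429) = 0.95 with θ tied to k this way. Start at k = 2, θ = 115: P(X<429) ≈ 0.887.
Too low — raise k to concentrate. Iterating converges to k ≈ 2.47.
Then θ = 115/(2.47−1) ≈ 78.1.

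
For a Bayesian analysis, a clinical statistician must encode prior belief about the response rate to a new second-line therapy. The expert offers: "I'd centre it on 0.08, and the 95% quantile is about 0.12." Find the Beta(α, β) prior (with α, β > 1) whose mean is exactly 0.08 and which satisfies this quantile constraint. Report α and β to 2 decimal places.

α ≈ 11.57, β ≈ 133.10

With mean 0.08 fixed, write α = 0.08s, β = 0.92s where s = α+β.
Need P(θ < 0.12) = 0.95 under Beta(0.08s, 0.92s). Normal approximation: (q−m)/√(m(1−m)/s) ≈ z_{0.95} = 1.64, so s ≈ 0.08·0.92·(1.64)²/(0.12−0.08)² = 124.5.
At s = 124.5: P(θ<0.12) ≈ 0.938. Adjusting to match 0.95 gives s ≈ 144.68.
So α = 0.08·144.68 ≈ 11.57, β = 0.92·144.68 ≈ 133.10.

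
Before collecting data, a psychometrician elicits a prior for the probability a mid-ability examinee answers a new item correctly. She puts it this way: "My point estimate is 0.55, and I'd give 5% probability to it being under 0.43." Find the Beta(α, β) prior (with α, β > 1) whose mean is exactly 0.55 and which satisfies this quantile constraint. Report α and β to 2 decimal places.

α ≈ 25.63, β ≈ 20.97

With mean 0.55 fixed, write α = 0.55s, β = 0.45s where s = α+β.
Need P(θ < 0.43) = 0.05 under Beta(0.55s, 0.45s). Normal approximation: (q−m)/√(m(1−m)/s) ≈ z_{0.05} = -1.64, so s ≈ 0.55·0.45·(-1.64)²/(0.43−0.55)² = 46.5.
At s = 46.5: P(θ<0.43) ≈ 0.050. Adjusting to match 0.05 gives s ≈ 46.59.
So α = 0.55·46.59 ≈ 25.63, β = 0.45·46.59 ≈ 20.97.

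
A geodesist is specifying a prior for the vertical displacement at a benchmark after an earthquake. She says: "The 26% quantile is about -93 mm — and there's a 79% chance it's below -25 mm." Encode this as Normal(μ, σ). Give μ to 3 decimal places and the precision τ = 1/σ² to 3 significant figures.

μ = -62.824, τ = 0.000455

The p-quantile of Normal(μ,σ) is μ + z_p·σ, with z_{0.26} = -0.6433 and z_{0.79} = 0.8064.
Eliminate σ: μ = (z₂·x₁ − z₁·x₂)/(z₂ − z₁) = (0.8064·-93 − (-0.6433)·-25)/1.45 = -62.824.
Then σ = (x₂ − x₁)/(z₂ − z₁) = (-25 − -93)/1.45 = 46.904.
Precision τ = 1/σ² = 1/46.9² = 0.000455.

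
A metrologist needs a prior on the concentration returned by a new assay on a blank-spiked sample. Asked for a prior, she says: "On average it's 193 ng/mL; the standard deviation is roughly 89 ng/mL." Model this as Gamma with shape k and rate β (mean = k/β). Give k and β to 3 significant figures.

For Gamma(k, rate β): mean = k/β, variance = k/β², so CV = 1/√k.
CV = SD/mean = 89/193 = 0.4611, hence k = 1/CV² = 4.7.
Then β = k/mean = 4.7/193 = 0.0244.

k ≈ 4.7, β ≈ 0.0244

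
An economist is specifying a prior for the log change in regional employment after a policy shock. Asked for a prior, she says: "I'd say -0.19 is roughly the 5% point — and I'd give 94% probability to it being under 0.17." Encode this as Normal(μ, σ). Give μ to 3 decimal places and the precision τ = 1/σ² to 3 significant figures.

The p-quantile of Normal(μ,σ) is μ + z_p·σ, with z_{0.05} = -1.645 and z_{0.94} = 1.555.
Eliminate σ: μ = (z₂·x₁ − z₁·x₂)/(z₂ − z₁) = (1.555·-0.19 − (-1.645)·0.17)/3.2 = -0.005.
Then σ = (x₂ − x₁)/(z₂ − z₁) = (0.17 − -0.19)/3.2 = 0.113.
Precision τ = 1/σ² = 1/0.1125² = 79.

μ = -0.005, τ = 79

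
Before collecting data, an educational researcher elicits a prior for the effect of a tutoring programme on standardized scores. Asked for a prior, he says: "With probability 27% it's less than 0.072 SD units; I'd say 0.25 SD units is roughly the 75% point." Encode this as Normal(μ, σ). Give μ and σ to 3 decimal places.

μ = 0.157, σ = 0.138

The p-quantile of Normal(μ,σ) is μ + z_p·σ, with z_{0.27} = -0.6128 and z_{0.75} = 0.6745.
Eliminate σ: μ = (z₂·x₁ − z₁·x₂)/(z₂ − z₁) = (0.6745·0.072 − (-0.6128)·0.25)/1.287 = 0.157.
Then σ = (x₂ − x₁)/(z₂ − z₁) = (0.25 − 0.072)/1.287 = 0.138.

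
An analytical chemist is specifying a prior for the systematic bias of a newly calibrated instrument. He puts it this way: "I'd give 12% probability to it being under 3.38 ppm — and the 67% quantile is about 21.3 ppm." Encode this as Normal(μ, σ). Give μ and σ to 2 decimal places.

μ = 16.42, σ = 11.10

The p-quantile of Normal(μ,σ) is μ + z_p·σ, with z_{0.12} = -1.175 and z_{0.67} = 0.4399.
Eliminate σ: μ = (z₂·x₁ − z₁·x₂)/(z₂ − z₁) = (0.4399·3.38 − (-1.175)·21.3)/1.615 = 16.42.
Then σ = (x₂ − x₁)/(z₂ − z₁) = (21.3 − 3.38)/1.615 = 11.10.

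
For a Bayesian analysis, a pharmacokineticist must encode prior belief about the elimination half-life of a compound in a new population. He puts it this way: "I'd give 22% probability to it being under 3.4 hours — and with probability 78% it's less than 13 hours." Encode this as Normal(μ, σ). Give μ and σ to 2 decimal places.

μ = 8.20, σ = 6.22

The p-quantile of Normal(μ,σ) is μ + z_p·σ, with z_{0.22} = -0.7722 and z_{0.78} = 0.7722.
Eliminate σ: μ = (z₂·x₁ − z₁·x₂)/(z₂ − z₁) = (0.7722·3.4 − (-0.7722)·13)/1.544 = 8.20.
Then σ = (x₂ − x₁)/(z₂ − z₁) = (13 − 3.4)/1.544 = 6.22.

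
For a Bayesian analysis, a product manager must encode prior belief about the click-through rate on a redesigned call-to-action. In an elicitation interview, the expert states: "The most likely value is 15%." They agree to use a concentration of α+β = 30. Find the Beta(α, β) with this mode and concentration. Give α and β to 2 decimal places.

α = 5.20, β = 24.80

For α,β > 1 the Beta mode is (α−1)/(α+β−2). With α+β = 30, the mode is (α−1)/28.
Set (α−1)/28 = 0.15 → α = 1 + 0.15·28 = 5.20.
β = 30 − α = 24.80.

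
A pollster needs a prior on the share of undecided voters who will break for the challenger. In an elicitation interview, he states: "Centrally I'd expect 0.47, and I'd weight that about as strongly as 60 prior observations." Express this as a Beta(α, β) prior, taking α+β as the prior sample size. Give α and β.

α = 28.2, β = 31.8

Under the effective-sample-size interpretation, Beta(α, β) has prior mean α/(α+β) and prior sample size α+β.
So α+β = 60 and α/(α+β) = 0.47, giving α = 0.47·60 = 28.2 and β = 60 − 28.2 = 31.8.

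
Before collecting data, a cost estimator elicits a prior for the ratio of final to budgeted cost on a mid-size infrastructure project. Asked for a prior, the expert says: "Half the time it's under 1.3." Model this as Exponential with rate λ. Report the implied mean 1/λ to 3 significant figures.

mean ≈ 1.88

Exponential median = ln 2 / λ, so λ = ln 2 / 1.3 = 0.533.
Mean = 1/λ = 1.88.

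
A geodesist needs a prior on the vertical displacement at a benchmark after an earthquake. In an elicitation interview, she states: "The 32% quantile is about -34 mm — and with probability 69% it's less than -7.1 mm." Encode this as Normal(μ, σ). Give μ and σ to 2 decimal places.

μ = -20.94, σ = 27.92

The p-quantile of Normal(μ,σ) is μ + z_p·σ, with z_{0.32} = -0.4677 and z_{0.69} = 0.4959.
Eliminate σ: μ = (z₂·x₁ − z₁·x₂)/(z₂ − z₁) = (0.4959·-34 − (-0.4677)·-7.1)/0.9635 = -20.94.
Then σ = (x₂ − x₁)/(z₂ − z₁) = (-7.1 − -34)/0.9635 = 27.92.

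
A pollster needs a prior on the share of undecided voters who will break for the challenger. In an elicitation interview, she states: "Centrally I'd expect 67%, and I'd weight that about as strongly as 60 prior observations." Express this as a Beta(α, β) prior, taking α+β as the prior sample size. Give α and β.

Under the effective-sample-size interpretation, Beta(α, β) has prior mean α/(α+β) and prior sample size α+β.
So α+β = 60 and α/(α+β) = 0.67, giving α = 0.67·60 = 40.2 and β = 60 − 40.2 = 19.8.

α = 40.2, β = 19.8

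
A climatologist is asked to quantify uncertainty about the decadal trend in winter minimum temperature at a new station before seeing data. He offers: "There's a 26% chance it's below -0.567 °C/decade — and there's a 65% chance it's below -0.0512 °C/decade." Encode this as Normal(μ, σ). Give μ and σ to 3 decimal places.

The p-quantile of Normal(μ,σ) is μ + z_p·σ, with z_{0.26} = -0.6433 and z_{0.65} = 0.3853.
Eliminate σ: μ = (z₂·x₁ − z₁·x₂)/(z₂ − z₁) = (0.3853·-0.567 − (-0.6433)·-0.0512)/1.029 = -0.244.
Then σ = (x₂ − x₁)/(z₂ − z₁) = (-0.0512 − -0.567)/1.029 = 0.501.

μ = -0.244, σ = 0.501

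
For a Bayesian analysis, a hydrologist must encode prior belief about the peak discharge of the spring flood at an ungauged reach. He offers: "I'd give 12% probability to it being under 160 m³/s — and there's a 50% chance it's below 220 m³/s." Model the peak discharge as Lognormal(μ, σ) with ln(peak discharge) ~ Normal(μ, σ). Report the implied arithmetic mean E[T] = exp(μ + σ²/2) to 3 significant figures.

E[T] ≈ 228 m³/s

If T ~ Lognormal(μ,σ) then ln T ~ Normal(μ,σ), so the p-quantile of ln T is μ + z_p·σ.
ln(160) = 5.075 and ln(220) = 5.394; z_{0.12} = -1.175, z_{0.5} = 0.
σ = (5.394 − 5.075)/(0 − (-1.175)) = 0.271.
μ = 5.075 − (-1.175)·0.271 = 5.394.
E[T] = exp(μ + σ²/2) = exp(5.394 + 0.0367) = 228 m³/s.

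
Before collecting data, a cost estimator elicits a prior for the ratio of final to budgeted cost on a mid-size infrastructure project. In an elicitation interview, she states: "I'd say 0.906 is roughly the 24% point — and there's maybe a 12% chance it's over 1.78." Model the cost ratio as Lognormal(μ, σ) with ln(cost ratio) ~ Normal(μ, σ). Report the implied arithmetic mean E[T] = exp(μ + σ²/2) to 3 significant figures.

If T ~ Lognormal(μ,σ) then ln T ~ Normal(μ,σ), so the p-quantile of ln T is μ + z_p·σ.
ln(0.906) = -0.09872 and ln(1.78) = 0.5766; z_{0.24} = -0.7063, z_{0.88} = 1.175.
σ = (0.5766 − -0.09872)/(1.175 − (-0.7063)) = 0.359.
μ = -0.09872 − (-0.7063)·0.359 = 0.155.
E[T] = exp(μ + σ²/2) = exp(0.155 + 0.0644) = 1.25.

E[T] ≈ 1.25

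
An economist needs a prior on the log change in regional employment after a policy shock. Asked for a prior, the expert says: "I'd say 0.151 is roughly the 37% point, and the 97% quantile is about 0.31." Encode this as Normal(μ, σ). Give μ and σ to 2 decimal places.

μ = 0.17, σ = 0.07

For Normal(μ,σ), the p-quantile is μ + z_p·σ. Here z_{0.37} = -0.3319, z_{0.97} = 1.881.
So 0.151 = μ − 0.3319σ and 0.31 = μ + 1.881σ.
Subtracting: σ = (0.31 − 0.151)/(1.881 − (-0.3319)) = 0.07.
Then μ = 0.151 − (-0.3319)·0.07 = 0.17.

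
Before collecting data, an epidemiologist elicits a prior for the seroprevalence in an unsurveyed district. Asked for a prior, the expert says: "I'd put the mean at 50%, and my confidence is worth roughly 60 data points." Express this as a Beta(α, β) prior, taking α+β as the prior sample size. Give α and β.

α = 30, β = 30

Under the effective-sample-size interpretation, Beta(α, β) has prior mean α/(α+β) and prior sample size α+β.
So α+β = 60 and α/(α+β) = 0.5, giving α = 0.5·60 = 30 and β = 60 − 30 = 30.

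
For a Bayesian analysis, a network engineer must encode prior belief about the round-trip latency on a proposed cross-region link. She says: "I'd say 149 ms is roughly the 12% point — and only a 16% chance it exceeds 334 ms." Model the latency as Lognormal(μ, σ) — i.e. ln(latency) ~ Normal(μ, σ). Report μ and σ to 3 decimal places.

If T ~ Lognormal(μ,σ) then ln T ~ Normal(μ,σ), so the p-quantile of ln T is μ + z_p·σ.
ln(149) = 5.004 and ln(334) = 5.811; z_{0.12} = -1.175, z_{0.84} = 0.9945.
σ = (5.811 − 5.004)/(0.9945 − (-1.175)) = 0.372.
μ = 5.004 − (-1.175)·0.372 = 5.441.

μ ≈ 5.441, σ ≈ 0.372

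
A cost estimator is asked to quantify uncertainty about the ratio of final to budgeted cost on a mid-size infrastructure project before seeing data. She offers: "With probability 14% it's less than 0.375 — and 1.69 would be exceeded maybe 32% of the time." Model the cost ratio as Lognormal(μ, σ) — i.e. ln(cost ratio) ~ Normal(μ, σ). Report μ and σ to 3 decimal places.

If T ~ Lognormal(μ,σ) then ln T ~ Normal(μ,σ), so the p-quantile of ln T is μ + z_p·σ.
ln(0.375) = -0.9808 and ln(1.69) = 0.5247; z_{0.14} = -1.08, z_{0.68} = 0.4677.
σ = (0.5247 − -0.9808)/(0.4677 − (-1.08)) = 0.973.
μ = -0.9808 − (-1.08)·0.973 = 0.070.

μ ≈ 0.070, σ ≈ 0.973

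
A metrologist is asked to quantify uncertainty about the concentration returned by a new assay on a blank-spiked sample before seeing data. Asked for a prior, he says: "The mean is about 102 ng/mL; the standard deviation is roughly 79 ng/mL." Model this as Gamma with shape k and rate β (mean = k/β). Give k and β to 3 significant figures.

For Gamma(k, rate β): mean = k/β, variance = k/β², so CV = 1/√k.
CV = SD/mean = 79/102 = 0.7745, hence k = 1/CV² = 1.67.
Then β = k/mean = 1.67/102 = 0.0163.

k ≈ 1.67, β ≈ 0.0163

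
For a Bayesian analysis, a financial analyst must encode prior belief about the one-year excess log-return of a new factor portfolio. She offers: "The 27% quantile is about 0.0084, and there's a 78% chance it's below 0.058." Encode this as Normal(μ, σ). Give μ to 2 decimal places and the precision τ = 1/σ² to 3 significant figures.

μ = 0.03, τ = 780

For Normal(μ,σ), the p-quantile is μ + z_p·σ. Here z_{0.27} = -0.6128, z_{0.78} = 0.7722.
So 0.0084 = μ − 0.6128σ and 0.058 = μ + 0.7722σ.
Subtracting: σ = (0.058 − 0.0084)/(0.7722 − (-0.6128)) = 0.04.
Then μ = 0.0084 − (-0.6128)·0.04 = 0.03.
Precision τ = 1/σ² = 1/0.03581² = 780.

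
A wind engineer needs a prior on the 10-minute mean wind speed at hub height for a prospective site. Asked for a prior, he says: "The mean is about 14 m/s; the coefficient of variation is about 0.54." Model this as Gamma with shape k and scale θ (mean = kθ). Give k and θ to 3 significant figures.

k ≈ 3.43, θ ≈ 4.08

For Gamma(k, scale θ): mean = kθ, variance = kθ², so CV = 1/√k.
CV = 0.54, hence k = 1/CV² = 3.43.
Then θ = mean/k = 14/3.43 = 4.08.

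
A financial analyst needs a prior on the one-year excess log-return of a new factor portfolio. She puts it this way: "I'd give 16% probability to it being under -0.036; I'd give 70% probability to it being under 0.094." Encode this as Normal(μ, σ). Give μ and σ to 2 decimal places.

For Normal(μ,σ), the p-quantile is μ + z_p·σ. Here z_{0.16} = -0.9945, z_{0.7} = 0.5244.
So -0.036 = μ − 0.9945σ and 0.094 = μ + 0.5244σ.
Subtracting: σ = (0.094 − -0.036)/(0.5244 − (-0.9945)) = 0.09.
Then μ = -0.036 − (-0.9945)·0.09 = 0.05.

μ = 0.05, σ = 0.09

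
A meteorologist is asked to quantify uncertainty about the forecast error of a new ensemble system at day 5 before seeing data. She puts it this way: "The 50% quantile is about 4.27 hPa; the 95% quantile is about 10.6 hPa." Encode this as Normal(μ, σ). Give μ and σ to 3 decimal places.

The p-quantile of Normal(μ,σ) is μ + z_p·σ, with z_{0.5} = 0 and z_{0.95} = 1.645.
Eliminate σ: μ = (z₂·x₁ − z₁·x₂)/(z₂ − z₁) = (1.645·4.27 − (0)·10.6)/1.645 = 4.270.
Then σ = (x₂ − x₁)/(z₂ − z₁) = (10.6 − 4.27)/1.645 = 3.848.

μ = 4.270, σ = 3.848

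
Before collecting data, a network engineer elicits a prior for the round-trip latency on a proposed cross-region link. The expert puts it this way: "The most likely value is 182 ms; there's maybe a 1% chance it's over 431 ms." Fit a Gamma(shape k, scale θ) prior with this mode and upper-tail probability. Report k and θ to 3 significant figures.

k ≈ 7.39, θ ≈ 28.5

Gamma(k,θ) with k>1 has mode (k−1)θ, so θ = 182/(k−1).
Need P(X < 431) = 0.99 with θ tied to k this way. Start at k = 2, θ = 182: P(X<431) ≈ 0.685.
Too low — raise k to concentrate. Iterating converges to k ≈ 7.39.
Then θ = 182/(7.39−1) ≈ 28.5.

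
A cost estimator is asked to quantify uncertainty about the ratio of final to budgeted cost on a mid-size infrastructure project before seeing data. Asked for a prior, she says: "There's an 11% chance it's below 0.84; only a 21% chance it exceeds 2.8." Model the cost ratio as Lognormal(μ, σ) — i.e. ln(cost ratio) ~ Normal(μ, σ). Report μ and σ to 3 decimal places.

If T ~ Lognormal(μ,σ) then ln T ~ Normal(μ,σ), so the p-quantile of ln T is μ + z_p·σ.
ln(0.84) = -0.1744 and ln(2.8) = 1.03; z_{0.11} = -1.227, z_{0.79} = 0.8064.
σ = (1.03 − -0.1744)/(0.8064 − (-1.227)) = 0.592.
μ = -0.1744 − (-1.227)·0.592 = 0.552.

μ ≈ 0.552, σ ≈ 0.592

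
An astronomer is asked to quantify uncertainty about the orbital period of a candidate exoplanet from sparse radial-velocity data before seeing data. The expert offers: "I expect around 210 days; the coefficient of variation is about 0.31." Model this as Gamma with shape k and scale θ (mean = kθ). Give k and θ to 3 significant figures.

For Gamma(k, scale θ): mean = kθ, variance = kθ², so CV = 1/√k.
CV = 0.31, hence k = 1/CV² = 10.4.
Then θ = mean/k = 210/10.4 = 20.2.

k ≈ 10.4, θ ≈ 20.2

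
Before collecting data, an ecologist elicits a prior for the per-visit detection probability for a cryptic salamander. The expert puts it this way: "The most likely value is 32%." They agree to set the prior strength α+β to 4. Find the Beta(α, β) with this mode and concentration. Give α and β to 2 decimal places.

α = 1.64, β = 2.36

For α,β > 1 the Beta mode is (α−1)/(α+β−2). With α+β = 4, the mode is (α−1)/2.
Set (α−1)/2 = 0.32 → α = 1 + 0.32·2 = 1.64.
β = 4 − α = 2.36.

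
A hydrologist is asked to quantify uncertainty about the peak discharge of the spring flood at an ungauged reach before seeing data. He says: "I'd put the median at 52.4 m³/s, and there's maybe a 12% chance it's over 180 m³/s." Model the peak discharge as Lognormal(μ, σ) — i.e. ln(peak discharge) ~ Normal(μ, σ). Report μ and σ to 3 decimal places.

If T ~ Lognormal(μ,σ) then ln T ~ Normal(μ,σ), so the p-quantile of ln T is μ + z_p·σ.
ln(52.4) = 3.959 and ln(180) = 5.193; z_{0.5} = 0, z_{0.88} = 1.175.
σ = (5.193 − 3.959)/(1.175 − (0)) = 1.050.
μ = 3.959 − (0)·1.050 = 3.959.

μ ≈ 3.959, σ ≈ 1.050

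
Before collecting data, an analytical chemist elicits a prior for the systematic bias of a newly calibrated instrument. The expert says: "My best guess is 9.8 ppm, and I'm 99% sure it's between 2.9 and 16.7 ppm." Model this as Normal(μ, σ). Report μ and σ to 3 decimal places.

A symmetric 99% interval runs μ ± z·σ with z = 2.576.
Half-width = 6.9, so σ = 6.9/2.576 = 2.679.
μ is the stated best guess, 9.800.

μ = 9.800, σ = 2.679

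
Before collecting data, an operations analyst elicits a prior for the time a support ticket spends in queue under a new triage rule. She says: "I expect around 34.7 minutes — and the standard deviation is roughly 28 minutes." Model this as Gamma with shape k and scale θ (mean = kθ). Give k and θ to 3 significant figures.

For Gamma(k, scale θ): mean = kθ, variance = kθ², so CV = 1/√k.
CV = SD/mean = 28/34.7 = 0.8069, hence k = 1/CV² = 1.54.
Then θ = mean/k = 34.7/1.54 = 22.6.

k ≈ 1.54, θ ≈ 22.6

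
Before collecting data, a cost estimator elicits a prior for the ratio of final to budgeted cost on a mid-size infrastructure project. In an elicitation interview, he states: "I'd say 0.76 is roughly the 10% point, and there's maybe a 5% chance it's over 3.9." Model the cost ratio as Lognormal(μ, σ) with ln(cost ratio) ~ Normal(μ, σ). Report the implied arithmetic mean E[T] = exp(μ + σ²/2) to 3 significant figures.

E[T] ≈ 1.82

If T ~ Lognormal(μ,σ) then ln T ~ Normal(μ,σ), so the p-quantile of ln T is μ + z_p·σ.
ln(0.76) = -0.2744 and ln(3.9) = 1.361; z_{0.1} = -1.282, z_{0.95} = 1.645.
σ = (1.361 − -0.2744)/(1.645 − (-1.282)) = 0.559.
μ = -0.2744 − (-1.282)·0.559 = 0.442.
E[T] = exp(μ + σ²/2) = exp(0.442 + 0.1562) = 1.82.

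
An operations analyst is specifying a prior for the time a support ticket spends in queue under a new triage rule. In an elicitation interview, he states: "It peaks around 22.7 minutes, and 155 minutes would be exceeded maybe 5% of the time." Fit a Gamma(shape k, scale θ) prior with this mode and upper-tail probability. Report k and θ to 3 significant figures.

k ≈ 1.6, θ ≈ 38.1

Gamma(k,θ) with k>1 has mode (k−1)θ, so θ = 22.7/(k−1).
Need P(X < 155) = 0.95 with θ tied to k this way. Start at k = 2, θ = 22.7: P(X<155) ≈ 0.992.
Too high — lower k to spread out. Iterating converges to k ≈ 1.6.
Then θ = 22.7/(1.6−1) ≈ 38.1.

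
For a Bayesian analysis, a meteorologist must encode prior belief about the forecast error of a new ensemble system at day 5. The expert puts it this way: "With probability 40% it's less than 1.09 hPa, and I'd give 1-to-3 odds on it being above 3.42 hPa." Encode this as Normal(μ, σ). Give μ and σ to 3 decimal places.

For Normal(μ,σ), the p-quantile is μ + z_p·σ. Here z_{0.4} = -0.2533, z_{0.75} = 0.6745.
So 1.09 = μ − 0.2533σ and 3.42 = μ + 0.6745σ.
Subtracting: σ = (3.42 − 1.09)/(0.6745 − (-0.2533)) = 2.511.
Then μ = 1.09 − (-0.2533)·2.511 = 1.726.

μ = 1.726, σ = 2.511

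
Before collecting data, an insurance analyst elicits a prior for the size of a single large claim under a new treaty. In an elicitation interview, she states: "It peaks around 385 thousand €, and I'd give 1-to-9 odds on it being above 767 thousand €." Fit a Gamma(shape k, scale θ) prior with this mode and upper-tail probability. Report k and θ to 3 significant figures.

Gamma(k,θ) with k>1 has mode (k−1)θ, so θ = 385/(k−1).
Need P(X < 767) = 0.9 with θ tied to k this way. Start at k = 2, θ = 385: P(X<767) ≈ 0.592.
Too low — raise k to concentrate. Iterating converges to k ≈ 5.04.
Then θ = 385/(5.04−1) ≈ 95.4.

k ≈ 5.04, θ ≈ 95.4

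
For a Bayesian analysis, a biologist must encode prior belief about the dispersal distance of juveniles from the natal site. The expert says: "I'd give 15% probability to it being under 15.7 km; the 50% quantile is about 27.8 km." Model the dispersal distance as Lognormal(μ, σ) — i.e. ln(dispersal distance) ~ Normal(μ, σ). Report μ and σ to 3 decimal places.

If T ~ Lognormal(μ,σ) then ln T ~ Normal(μ,σ), so the p-quantile of ln T is μ + z_p·σ.
ln(15.7) = 2.754 and ln(27.8) = 3.325; z_{0.15} = -1.036, z_{0.5} = 0.
σ = (3.325 − 2.754)/(0 − (-1.036)) = 0.551.
μ = 2.754 − (-1.036)·0.551 = 3.325.

μ ≈ 3.325, σ ≈ 0.551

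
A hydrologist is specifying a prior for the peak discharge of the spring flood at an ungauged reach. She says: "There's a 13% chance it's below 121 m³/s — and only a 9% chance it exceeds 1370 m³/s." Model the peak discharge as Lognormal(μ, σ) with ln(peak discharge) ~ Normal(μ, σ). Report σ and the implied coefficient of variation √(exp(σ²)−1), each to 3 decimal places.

σ ≈ 0.984, CV ≈ 1.277

If T ~ Lognormal(μ,σ) then ln T ~ Normal(μ,σ), so the p-quantile of ln T is μ + z_p·σ.
ln(121) = 4.796 and ln(1370) = 7.223; z_{0.13} = -1.126, z_{0.91} = 1.341.
σ = (7.223 − 4.796)/(1.341 − (-1.126)) = 0.984.
μ = 4.796 − (-1.126)·0.984 = 5.904.
CV = √(exp(σ²)−1) = √(exp(0.9675)−1) = 1.277.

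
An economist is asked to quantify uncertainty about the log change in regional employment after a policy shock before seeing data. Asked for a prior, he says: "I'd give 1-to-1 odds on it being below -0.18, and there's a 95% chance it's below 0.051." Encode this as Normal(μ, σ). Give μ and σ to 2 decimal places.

μ = -0.18, σ = 0.14

The p-quantile of Normal(μ,σ) is μ + z_p·σ, with z_{0.5} = 0 and z_{0.95} = 1.645.
Eliminate σ: μ = (z₂·x₁ − z₁·x₂)/(z₂ − z₁) = (1.645·-0.18 − (0)·0.051)/1.645 = -0.18.
Then σ = (x₂ − x₁)/(z₂ − z₁) = (0.051 − -0.18)/1.645 = 0.14.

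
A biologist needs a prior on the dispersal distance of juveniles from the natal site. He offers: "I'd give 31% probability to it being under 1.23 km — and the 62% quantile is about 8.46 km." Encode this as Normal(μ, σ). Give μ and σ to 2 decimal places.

For Normal(μ,σ), the p-quantile is μ + z_p·σ. Here z_{0.31} = -0.4959, z_{0.62} = 0.3055.
So 1.23 = μ − 0.4959σ and 8.46 = μ + 0.3055σ.
Subtracting: σ = (8.46 − 1.23)/(0.3055 − (-0.4959)) = 9.02.
Then μ = 1.23 − (-0.4959)·9.02 = 5.70.

μ = 5.70, σ = 9.02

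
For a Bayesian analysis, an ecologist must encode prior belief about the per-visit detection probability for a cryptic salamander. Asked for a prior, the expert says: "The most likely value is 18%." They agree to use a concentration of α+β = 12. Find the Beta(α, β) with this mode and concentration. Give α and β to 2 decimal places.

For α,β > 1 the Beta mode is (α−1)/(α+β−2). With α+β = 12, the mode is (α−1)/10.
Set (α−1)/10 = 0.18 → α = 1 + 0.18·10 = 2.80.
β = 12 − α = 9.20.

α = 2.80, β = 9.20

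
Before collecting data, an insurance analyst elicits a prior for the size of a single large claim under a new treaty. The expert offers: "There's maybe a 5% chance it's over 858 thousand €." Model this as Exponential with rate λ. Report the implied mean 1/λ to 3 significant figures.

P(T > 858.0) = e^(−λ·858.0) = 0.05, so λ = −ln(0.05)/858.0 = 0.00349.
Mean = 1/λ = 286 thousand €.

mean ≈ 286 thousand €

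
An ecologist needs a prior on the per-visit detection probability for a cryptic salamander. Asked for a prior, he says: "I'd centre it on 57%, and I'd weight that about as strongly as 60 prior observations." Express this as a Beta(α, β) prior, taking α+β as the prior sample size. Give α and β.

Under the effective-sample-size interpretation, Beta(α, β) has prior mean α/(α+β) and prior sample size α+β.
So α+β = 60 and α/(α+β) = 0.57, giving α = 0.57·60 = 34.2 and β = 60 − 34.2 = 25.8.

α = 34.2, β = 25.8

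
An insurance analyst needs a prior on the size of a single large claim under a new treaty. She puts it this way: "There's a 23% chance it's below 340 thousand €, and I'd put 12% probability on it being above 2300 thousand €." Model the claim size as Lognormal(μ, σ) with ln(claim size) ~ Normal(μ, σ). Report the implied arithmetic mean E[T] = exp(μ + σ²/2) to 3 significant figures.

If T ~ Lognormal(μ,σ) then ln T ~ Normal(μ,σ), so the p-quantile of ln T is μ + z_p·σ.
ln(340) = 5.829 and ln(2300) = 7.741; z_{0.23} = -0.7388, z_{0.88} = 1.175.
σ = (7.741 − 5.829)/(1.175 − (-0.7388)) = 0.999.
μ = 5.829 − (-0.7388)·0.999 = 6.567.
E[T] = exp(μ + σ²/2) = exp(6.567 + 0.4989) = 1170 thousand €.

E[T] ≈ 1170 thousand €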